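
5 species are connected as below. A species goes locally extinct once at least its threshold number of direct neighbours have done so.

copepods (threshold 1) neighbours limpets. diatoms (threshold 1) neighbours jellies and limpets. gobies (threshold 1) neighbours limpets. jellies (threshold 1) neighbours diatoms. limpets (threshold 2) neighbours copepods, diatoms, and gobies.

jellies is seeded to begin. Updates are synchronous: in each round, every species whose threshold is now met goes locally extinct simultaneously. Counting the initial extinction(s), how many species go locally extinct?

Round 1 — jellies goes locally extinct (initial).
Round 2 — checking thresholds:
  diatoms: 1 of 2 neighbours ≥ 1, goes locally extinct.
Round 3 — no new extinctions; cascade stops.

2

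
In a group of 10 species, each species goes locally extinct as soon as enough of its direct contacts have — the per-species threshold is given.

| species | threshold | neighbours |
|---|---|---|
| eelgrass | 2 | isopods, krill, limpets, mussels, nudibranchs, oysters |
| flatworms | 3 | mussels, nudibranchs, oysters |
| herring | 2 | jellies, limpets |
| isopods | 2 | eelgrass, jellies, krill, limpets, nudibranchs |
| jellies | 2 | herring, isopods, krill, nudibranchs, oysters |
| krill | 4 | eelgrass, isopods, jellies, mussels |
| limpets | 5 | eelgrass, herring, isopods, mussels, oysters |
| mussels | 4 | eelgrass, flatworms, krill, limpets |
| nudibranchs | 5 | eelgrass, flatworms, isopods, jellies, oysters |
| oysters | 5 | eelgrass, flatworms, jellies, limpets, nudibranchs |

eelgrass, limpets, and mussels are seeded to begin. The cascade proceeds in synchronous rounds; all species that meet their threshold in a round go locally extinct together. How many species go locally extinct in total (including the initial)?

4

Round 1 — eelgrass, limpets, mussels go locally extinct (initial).
Round 2 — checking thresholds:
  flatworms: 1 of 3 neighbours < 3, not yet.
  herring: 1 of 2 neighbours < 2, not yet.
  isopods: 2 of 5 neighbours ≥ 2, goes locally extinct.
  krill: 2 of 4 neighbours < 4, not yet.
  nudibranchs: 1 of 5 neighbours < 5, not yet.
  oysters: 2 of 5 neighbours < 5, not yet.
Round 3 — no new extinctions; cascade stops.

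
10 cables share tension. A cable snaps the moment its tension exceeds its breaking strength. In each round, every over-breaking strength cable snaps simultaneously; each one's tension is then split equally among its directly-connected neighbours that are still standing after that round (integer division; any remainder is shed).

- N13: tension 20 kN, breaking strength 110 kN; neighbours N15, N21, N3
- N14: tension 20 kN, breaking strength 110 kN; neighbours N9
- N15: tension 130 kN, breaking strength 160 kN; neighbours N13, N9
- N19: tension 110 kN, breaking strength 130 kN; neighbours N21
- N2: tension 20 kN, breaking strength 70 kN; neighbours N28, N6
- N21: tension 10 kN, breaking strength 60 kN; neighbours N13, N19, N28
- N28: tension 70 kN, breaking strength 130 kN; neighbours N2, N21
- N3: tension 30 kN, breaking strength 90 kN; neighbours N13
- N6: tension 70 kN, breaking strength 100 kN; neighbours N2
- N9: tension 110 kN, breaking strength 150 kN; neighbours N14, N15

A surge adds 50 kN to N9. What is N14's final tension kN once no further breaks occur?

100

Round 1 — N9 at 160 > 150. N9 snaps.
  N9 sheds 160 kN to N14, N15: 80 each.
    N14: 20+80 = 100 ≤ 110
    N15: 130+80 = 210 > 160
Round 2 — N15 snaps.
  N15 sheds 210 kN to N13: 210 each.
    N13: 20+210 = 230 > 110
Round 3 — N13 snaps.
  N13 sheds 230 kN to N21, N3: 115 each.
    N21: 10+115 = 125 > 60
    N3: 30+115 = 145 > 90
Round 4 — N21, N3 snap.
  N21 sheds 125 kN to N19, N28: 62 each (1 lost).
    N19: 110+62 = 172 > 130
    N28: 70+62 = 132 > 130
  N3 sheds 145 kN: no online neighbours, lost.
Round 5 — N19, N28 snap.
  N19 sheds 172 kN: no online neighbours, lost.
  N28 sheds 132 kN to N2: 132 each.
    N2: 20+132 = 152 > 70
Round 6 — N2 snaps.
  N2 sheds 152 kN to N6: 152 each.
    N6: 70+152 = 222 > 100
Round 7 — N6 snaps.
  N6 sheds 222 kN: no online neighbours, lost.
No further breaks.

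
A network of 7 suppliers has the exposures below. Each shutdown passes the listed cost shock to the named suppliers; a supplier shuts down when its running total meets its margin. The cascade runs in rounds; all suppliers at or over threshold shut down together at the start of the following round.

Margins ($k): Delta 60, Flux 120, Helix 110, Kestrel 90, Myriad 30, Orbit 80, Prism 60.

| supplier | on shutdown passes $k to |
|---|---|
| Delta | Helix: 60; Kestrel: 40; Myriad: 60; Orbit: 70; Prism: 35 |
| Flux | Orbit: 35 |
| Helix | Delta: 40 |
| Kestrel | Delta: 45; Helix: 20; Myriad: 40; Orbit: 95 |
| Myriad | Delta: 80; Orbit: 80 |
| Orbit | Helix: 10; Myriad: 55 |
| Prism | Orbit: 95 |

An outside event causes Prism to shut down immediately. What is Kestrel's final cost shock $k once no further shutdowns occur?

40

Round 1 — Prism shuts down (initial).
  Orbit: +95 → 95 ≥ 80
Round 2 — Orbit shuts down.
  Helix: +10 → 10 < 110
  Myriad: +55 → 55 ≥ 30
Round 3 — Myriad shuts down.
  Delta: +80 → 80 ≥ 60
Round 4 — Delta shuts down.
  Helix: +60 → 70 < 110
  Kestrel: +40 → 40 < 90
No further shutdowns.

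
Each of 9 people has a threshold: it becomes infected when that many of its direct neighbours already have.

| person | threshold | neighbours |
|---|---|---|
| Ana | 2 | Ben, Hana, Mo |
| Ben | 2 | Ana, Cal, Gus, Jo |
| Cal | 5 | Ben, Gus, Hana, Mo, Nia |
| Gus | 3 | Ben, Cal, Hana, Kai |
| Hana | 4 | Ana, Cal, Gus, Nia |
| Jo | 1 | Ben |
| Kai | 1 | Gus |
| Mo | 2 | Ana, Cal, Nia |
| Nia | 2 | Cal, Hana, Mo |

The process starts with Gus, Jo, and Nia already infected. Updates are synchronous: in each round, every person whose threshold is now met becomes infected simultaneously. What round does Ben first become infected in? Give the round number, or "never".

Round 1 — Gus, Jo, Nia become infected (initial).
Round 2 — checking thresholds:
  Ben: 2 of 4 neighbours ≥ 2, becomes infected.
  Cal: 2 of 5 neighbours < 5, not yet.
  Hana: 2 of 4 neighbours < 4, not yet.
  Kai: 1 of 1 neighbours ≥ 1, becomes infected.
  Mo: 1 of 3 neighbours < 2, not yet.
Round 3 — no new infections; cascade stops.

2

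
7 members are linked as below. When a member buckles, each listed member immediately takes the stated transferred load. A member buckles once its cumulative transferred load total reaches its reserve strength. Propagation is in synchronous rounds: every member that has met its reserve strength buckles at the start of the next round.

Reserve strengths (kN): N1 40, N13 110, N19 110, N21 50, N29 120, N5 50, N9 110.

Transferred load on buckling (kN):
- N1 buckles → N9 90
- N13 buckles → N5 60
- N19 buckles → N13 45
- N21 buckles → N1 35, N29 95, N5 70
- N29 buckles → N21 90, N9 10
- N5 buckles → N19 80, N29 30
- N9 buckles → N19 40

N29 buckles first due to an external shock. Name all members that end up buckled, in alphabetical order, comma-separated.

N21, N29, N5

Round 1 — N29 buckles (initial).
  N21: +90 → 90 ≥ 50
  N9: +10 → 10 < 110
Round 2 — N21 buckles.
  N1: +35 → 35 < 40
  N5: +70 → 70 ≥ 50
Round 3 — N5 buckles.
  N19: +80 → 80 < 110
No further bucklings.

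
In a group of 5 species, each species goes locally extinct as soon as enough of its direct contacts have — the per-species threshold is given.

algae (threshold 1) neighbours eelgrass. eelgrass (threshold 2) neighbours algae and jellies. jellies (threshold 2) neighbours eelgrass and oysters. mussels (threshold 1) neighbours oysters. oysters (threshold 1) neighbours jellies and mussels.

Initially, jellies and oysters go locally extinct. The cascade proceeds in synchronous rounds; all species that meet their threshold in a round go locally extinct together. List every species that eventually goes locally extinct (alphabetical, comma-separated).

Round 1 — jellies, oysters go locally extinct (initial).
Round 2 — checking thresholds:
  eelgrass: 1 of 2 neighbours < 2, not yet.
  mussels: 1 of 1 neighbours ≥ 1, goes locally extinct.
Round 3 — no new extinctions; cascade stops.

jellies, mussels, oysters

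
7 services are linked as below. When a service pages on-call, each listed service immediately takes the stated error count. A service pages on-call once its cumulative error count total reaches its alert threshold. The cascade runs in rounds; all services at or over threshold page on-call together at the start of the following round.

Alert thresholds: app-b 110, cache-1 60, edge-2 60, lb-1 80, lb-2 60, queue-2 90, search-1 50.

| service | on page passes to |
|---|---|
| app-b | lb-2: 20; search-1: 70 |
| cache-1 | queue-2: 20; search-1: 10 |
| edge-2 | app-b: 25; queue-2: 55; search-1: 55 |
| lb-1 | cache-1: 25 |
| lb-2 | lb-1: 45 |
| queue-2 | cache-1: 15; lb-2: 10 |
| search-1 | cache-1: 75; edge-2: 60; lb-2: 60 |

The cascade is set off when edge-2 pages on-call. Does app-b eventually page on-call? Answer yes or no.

Round 1 — edge-2 pages on-call (initial).
  app-b: +25 → 25 < 110
  queue-2: +55 → 55 < 90
  search-1: +55 → 55 ≥ 50
Round 2 — search-1 pages on-call.
  cache-1: +75 → 75 ≥ 60
  lb-2: +60 → 60 ≥ 60
Round 3 — cache-1, lb-2 page on-call.
  lb-1: +45 → 45 < 80
  queue-2: +20 → 75 < 90
No further pages.

no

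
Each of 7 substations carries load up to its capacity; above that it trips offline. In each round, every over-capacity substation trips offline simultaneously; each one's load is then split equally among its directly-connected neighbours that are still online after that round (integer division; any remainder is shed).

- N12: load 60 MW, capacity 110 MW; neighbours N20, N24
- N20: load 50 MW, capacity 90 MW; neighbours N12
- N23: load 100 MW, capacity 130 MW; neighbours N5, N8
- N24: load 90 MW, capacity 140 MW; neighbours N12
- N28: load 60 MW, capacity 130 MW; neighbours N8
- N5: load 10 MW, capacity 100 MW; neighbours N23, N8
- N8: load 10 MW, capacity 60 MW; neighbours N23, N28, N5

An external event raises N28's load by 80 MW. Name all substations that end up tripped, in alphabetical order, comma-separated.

Round 1 — N28 at 140 > 130. N28 trips offline.
  N28 sheds 140 MW to N8: 140 each.
    N8: 10+140 = 150 > 60
Round 2 — N8 trips offline.
  N8 sheds 150 MW to N23, N5: 75 each.
    N23: 100+75 = 175 > 130
    N5: 10+75 = 85 ≤ 100
Round 3 — N23 trips offline.
  N23 sheds 175 MW to N5: 175 each.
    N5: 85+175 = 260 > 100
Round 4 — N5 trips offline.
  N5 sheds 260 MW: no online neighbours, lost.
No further trips.

N23, N28, N5, N8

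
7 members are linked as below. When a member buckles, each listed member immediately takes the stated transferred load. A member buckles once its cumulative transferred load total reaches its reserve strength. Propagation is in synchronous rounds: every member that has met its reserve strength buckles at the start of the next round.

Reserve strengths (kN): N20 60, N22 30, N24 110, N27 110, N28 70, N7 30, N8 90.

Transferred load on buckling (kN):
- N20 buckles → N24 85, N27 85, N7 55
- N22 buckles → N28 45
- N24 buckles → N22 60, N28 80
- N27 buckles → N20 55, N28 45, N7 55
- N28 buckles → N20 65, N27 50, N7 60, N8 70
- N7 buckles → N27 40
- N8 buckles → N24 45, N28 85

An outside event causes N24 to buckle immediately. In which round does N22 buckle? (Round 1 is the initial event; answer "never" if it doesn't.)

Round 1 — N24 buckles (initial).
  N22: +60 → 60 ≥ 30
  N28: +80 → 80 ≥ 70
Round 2 — N22, N28 buckle.
  N20: +65 → 65 ≥ 60
  N27: +50 → 50 < 110
  N7: +60 → 60 ≥ 30
  N8: +70 → 70 < 90
Round 3 — N20, N7 buckle.
  N27: +85+40 → 175 ≥ 110
Round 4 — N27 buckles.
No further bucklings.

2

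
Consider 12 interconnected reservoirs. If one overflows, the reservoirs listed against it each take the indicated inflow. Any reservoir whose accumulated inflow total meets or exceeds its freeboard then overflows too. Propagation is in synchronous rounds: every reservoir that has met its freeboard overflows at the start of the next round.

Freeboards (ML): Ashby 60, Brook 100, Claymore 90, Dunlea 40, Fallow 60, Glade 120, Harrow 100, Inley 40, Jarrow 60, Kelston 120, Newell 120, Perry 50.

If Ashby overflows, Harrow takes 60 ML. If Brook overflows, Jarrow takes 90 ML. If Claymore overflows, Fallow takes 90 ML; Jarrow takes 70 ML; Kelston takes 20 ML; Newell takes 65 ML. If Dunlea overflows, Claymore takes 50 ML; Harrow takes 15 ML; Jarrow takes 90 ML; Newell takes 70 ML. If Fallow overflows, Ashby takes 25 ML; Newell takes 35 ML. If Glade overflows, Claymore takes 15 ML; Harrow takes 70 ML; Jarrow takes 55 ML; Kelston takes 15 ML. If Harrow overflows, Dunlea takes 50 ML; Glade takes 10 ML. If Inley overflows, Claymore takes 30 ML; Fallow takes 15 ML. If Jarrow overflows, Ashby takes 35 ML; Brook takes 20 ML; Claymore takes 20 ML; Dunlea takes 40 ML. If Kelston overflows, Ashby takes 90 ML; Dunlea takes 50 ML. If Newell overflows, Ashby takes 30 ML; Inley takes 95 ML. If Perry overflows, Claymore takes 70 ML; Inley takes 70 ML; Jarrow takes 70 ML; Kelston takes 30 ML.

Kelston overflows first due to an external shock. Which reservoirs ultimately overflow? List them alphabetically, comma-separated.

Round 1 — Kelston overflows (initial).
  Ashby: +90 → 90 ≥ 60
  Dunlea: +50 → 50 ≥ 40
Round 2 — Ashby, Dunlea overflow.
  Claymore: +50 → 50 < 90
  Harrow: +60+15 → 75 < 100
  Jarrow: +90 → 90 ≥ 60
  Newell: +70 → 70 < 120
Round 3 — Jarrow overflows.
  Brook: +20 → 20 < 100
  Claymore: +20 → 70 < 90
No further overflows.

Ashby, Dunlea, Jarrow, Kelston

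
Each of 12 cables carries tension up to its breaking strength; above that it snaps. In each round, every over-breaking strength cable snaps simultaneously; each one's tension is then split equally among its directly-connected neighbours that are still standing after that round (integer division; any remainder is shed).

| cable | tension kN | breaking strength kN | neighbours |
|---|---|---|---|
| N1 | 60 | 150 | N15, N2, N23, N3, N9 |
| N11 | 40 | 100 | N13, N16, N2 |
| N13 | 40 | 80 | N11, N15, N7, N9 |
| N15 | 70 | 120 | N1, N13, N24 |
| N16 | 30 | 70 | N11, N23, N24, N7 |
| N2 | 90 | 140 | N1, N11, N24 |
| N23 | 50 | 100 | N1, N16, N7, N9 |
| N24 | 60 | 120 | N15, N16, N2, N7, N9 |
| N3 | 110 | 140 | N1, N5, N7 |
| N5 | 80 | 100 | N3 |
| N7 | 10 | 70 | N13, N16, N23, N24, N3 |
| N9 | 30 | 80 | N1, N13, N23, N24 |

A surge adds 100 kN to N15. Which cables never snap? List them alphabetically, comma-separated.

N1, N11, N16, N2, N23, N24, N3, N5, N7, N9

Round 1 — N15 at 170 > 120. N15 snaps.
  N15 sheds 170 kN to N1, N13, N24: 56 each (2 lost).
    N1: 60+56 = 116 ≤ 150
    N13: 40+56 = 96 > 80
    N24: 60+56 = 116 ≤ 120
Round 2 — N13 snaps.
  N13 sheds 96 kN to N11, N7, N9: 32 each.
    N11: 40+32 = 72 ≤ 100
    N7: 10+32 = 42 ≤ 70
    N9: 30+32 = 62 ≤ 80
No further breaks.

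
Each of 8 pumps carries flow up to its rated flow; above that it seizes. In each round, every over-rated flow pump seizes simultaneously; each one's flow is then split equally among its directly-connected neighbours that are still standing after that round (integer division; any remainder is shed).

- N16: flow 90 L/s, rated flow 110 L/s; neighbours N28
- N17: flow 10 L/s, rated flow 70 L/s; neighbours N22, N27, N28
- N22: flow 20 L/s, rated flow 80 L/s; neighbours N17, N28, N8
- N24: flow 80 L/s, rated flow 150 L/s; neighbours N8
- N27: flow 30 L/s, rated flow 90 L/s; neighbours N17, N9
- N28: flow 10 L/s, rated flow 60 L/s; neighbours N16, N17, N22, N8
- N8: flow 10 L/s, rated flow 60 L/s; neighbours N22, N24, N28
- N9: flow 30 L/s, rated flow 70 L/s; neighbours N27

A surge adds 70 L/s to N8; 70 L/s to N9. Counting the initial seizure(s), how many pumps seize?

7

Round 1 — N8 at 80 > 60; N9 at 100 > 70. N8, N9 seize.
  N8 sheds 80 L/s to N22, N24, N28: 26 each (2 lost).
    N22: 20+26 = 46 ≤ 80
    N24: 80+26 = 106 ≤ 150
    N28: 10+26 = 36 ≤ 60
  N9 sheds 100 L/s to N27: 100 each.
    N27: 30+100 = 130 > 90
Round 2 — N27 seizes.
  N27 sheds 130 L/s to N17: 130 each.
    N17: 10+130 = 140 > 70
Round 3 — N17 seizes.
  N17 sheds 140 L/s to N22, N28: 70 each.
    N22: 46+70 = 116 > 80
    N28: 36+70 = 106 > 60
Round 4 — N22, N28 seize.
  N22 sheds 116 L/s: no online neighbours, lost.
  N28 sheds 106 L/s to N16: 106 each.
    N16: 90+106 = 196 > 110
Round 5 — N16 seizes.
  N16 sheds 196 L/s: no online neighbours, lost.
No further seizures.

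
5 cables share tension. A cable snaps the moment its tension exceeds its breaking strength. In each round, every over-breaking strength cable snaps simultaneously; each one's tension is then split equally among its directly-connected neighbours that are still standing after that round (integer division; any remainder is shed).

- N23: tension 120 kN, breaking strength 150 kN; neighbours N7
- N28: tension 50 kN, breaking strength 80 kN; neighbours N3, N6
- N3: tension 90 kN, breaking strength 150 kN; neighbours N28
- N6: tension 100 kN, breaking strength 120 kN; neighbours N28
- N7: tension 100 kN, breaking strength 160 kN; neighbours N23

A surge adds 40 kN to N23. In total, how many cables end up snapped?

2

Round 1 — N23 at 160 > 150. N23 snaps.
  N23 sheds 160 kN to N7: 160 each.
    N7: 100+160 = 260 > 160
Round 2 — N7 snaps.
  N7 sheds 260 kN: no online neighbours, lost.
No further breaks.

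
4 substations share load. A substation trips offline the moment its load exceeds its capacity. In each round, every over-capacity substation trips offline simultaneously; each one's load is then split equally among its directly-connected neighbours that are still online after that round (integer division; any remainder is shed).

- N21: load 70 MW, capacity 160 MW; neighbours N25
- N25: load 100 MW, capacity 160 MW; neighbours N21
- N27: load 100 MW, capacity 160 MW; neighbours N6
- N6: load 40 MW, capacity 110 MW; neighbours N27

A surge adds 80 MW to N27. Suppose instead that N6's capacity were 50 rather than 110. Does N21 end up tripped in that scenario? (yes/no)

no

With N6's capacity at 50:
Round 1 — N27 at 180 > 160. N27 trips offline.
  N27 sheds 180 MW to N6: 180 each.
    N6: 40+180 = 220 > 50
Round 2 — N6 trips offline.
  N6 sheds 220 MW: no online neighbours, lost.
No further trips.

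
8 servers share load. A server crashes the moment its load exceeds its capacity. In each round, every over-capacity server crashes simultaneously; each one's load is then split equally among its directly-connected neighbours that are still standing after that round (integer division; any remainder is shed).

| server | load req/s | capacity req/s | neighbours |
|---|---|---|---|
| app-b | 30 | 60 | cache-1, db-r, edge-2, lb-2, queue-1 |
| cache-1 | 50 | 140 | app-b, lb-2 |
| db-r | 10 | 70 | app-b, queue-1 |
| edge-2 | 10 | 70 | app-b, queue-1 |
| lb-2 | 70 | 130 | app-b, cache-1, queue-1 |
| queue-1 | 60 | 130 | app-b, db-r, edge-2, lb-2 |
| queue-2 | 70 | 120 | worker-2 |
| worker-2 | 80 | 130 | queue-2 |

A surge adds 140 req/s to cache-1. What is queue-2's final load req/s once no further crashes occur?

Round 1 — cache-1 at 190 > 140. cache-1 crashes.
  cache-1 sheds 190 req/s to app-b, lb-2: 95 each.
    app-b: 30+95 = 125 > 60
    lb-2: 70+95 = 165 > 130
Round 2 — app-b, lb-2 crash.
  app-b sheds 125 req/s to db-r, edge-2, queue-1: 41 each (2 lost).
    db-r: 10+41 = 51 ≤ 70
    edge-2: 10+41 = 51 ≤ 70
    queue-1: 60+41 = 101 ≤ 130
  lb-2 sheds 165 req/s to queue-1: 165 each.
    queue-1: 101+165 = 266 > 130
Round 3 — queue-1 crashes.
  queue-1 sheds 266 req/s to db-r, edge-2: 133 each.
    db-r: 51+133 = 184 > 70
    edge-2: 51+133 = 184 > 70
Round 4 — db-r, edge-2 crash.
  db-r sheds 184 req/s: no online neighbours, lost.
  edge-2 sheds 184 req/s: no online neighbours, lost.
No further crashes.

70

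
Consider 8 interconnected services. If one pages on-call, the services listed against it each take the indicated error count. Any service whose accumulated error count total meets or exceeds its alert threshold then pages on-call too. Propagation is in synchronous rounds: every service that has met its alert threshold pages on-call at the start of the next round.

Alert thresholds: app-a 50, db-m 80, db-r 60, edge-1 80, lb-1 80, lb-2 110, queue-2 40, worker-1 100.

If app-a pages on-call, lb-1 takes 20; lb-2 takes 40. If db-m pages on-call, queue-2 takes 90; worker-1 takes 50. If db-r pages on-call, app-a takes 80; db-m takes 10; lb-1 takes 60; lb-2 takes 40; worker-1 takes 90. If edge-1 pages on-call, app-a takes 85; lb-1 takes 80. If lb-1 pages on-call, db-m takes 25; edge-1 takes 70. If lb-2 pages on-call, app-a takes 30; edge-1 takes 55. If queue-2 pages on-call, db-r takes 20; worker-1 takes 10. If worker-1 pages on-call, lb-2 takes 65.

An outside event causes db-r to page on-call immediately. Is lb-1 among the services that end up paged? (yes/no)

yes

Round 1 — db-r pages on-call (initial).
  app-a: +80 → 80 ≥ 50
  db-m: +10 → 10 < 80
  lb-1: +60 → 60 < 80
  lb-2: +40 → 40 < 110
  worker-1: +90 → 90 < 100
Round 2 — app-a pages on-call.
  lb-1: +20 → 80 ≥ 80
  lb-2: +40 → 80 < 110
Round 3 — lb-1 pages on-call.
  db-m: +25 → 35 < 80
  edge-1: +70 → 70 < 80
No further pages.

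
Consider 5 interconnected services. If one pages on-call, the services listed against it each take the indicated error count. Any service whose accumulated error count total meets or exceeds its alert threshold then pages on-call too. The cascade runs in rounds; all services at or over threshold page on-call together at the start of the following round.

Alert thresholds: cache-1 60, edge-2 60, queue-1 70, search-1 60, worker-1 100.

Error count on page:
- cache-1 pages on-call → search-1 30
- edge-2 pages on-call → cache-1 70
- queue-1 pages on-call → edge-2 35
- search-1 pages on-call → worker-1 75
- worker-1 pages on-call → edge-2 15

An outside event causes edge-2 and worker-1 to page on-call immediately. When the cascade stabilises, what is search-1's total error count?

30

Round 1 — edge-2, worker-1 page on-call (initial).
  cache-1: +70 → 70 ≥ 60
Round 2 — cache-1 pages on-call.
  search-1: +30 → 30 < 60
No further pages.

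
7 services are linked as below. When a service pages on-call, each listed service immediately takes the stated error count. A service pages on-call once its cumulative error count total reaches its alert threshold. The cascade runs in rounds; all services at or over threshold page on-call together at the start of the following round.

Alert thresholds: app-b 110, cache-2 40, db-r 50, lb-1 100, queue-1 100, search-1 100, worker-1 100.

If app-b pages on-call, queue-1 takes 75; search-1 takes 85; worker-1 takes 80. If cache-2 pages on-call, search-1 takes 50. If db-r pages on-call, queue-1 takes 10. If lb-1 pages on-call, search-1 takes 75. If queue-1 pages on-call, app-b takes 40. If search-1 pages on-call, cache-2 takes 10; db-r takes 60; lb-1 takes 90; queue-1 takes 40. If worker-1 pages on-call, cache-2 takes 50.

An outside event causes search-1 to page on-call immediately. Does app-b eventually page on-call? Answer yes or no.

Round 1 — search-1 pages on-call (initial).
  cache-2: +10 → 10 < 40
  db-r: +60 → 60 ≥ 50
  lb-1: +90 → 90 < 100
  queue-1: +40 → 40 < 100
Round 2 — db-r pages on-call.
  queue-1: +10 → 50 < 100
No further pages.

no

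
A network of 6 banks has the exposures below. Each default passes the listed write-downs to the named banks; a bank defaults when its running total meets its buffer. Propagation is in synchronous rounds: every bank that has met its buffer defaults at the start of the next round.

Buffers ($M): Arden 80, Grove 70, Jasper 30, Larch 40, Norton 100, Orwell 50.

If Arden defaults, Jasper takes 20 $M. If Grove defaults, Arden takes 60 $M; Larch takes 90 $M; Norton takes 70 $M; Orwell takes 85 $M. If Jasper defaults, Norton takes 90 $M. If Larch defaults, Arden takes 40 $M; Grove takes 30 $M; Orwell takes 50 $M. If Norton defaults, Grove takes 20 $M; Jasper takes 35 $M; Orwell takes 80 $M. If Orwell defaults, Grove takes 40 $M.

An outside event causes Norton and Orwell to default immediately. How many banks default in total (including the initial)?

Round 1 — Norton, Orwell default (initial).
  Grove: +20+40 → 60 < 70
  Jasper: +35 → 35 ≥ 30
Round 2 — Jasper defaults.
No further defaults.

3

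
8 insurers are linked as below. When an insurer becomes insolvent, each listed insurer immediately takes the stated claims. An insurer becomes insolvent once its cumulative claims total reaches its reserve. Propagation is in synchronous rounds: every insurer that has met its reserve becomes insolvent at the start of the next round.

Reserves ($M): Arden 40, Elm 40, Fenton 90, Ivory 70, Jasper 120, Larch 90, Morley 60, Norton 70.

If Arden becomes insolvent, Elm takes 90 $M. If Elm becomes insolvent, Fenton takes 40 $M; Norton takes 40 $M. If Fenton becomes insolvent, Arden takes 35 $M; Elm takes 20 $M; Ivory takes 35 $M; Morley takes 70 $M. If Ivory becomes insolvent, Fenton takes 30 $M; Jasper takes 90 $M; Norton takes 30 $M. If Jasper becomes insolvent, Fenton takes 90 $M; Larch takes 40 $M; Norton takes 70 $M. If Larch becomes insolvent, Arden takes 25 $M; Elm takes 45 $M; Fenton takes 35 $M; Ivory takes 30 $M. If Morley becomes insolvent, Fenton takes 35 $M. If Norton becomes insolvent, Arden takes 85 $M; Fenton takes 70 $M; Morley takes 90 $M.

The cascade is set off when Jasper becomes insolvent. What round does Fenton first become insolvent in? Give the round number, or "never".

Round 1 — Jasper becomes insolvent (initial).
  Fenton: +90 → 90 ≥ 90
  Larch: +40 → 40 < 90
  Norton: +70 → 70 ≥ 70
Round 2 — Fenton, Norton become insolvent.
  Arden: +35+85 → 120 ≥ 40
  Elm: +20 → 20 < 40
  Ivory: +35 → 35 < 70
  Morley: +70+90 → 160 ≥ 60
Round 3 — Arden, Morley become insolvent.
  Elm: +90 → 110 ≥ 40
Round 4 — Elm becomes insolvent.
No further insolvencies.

2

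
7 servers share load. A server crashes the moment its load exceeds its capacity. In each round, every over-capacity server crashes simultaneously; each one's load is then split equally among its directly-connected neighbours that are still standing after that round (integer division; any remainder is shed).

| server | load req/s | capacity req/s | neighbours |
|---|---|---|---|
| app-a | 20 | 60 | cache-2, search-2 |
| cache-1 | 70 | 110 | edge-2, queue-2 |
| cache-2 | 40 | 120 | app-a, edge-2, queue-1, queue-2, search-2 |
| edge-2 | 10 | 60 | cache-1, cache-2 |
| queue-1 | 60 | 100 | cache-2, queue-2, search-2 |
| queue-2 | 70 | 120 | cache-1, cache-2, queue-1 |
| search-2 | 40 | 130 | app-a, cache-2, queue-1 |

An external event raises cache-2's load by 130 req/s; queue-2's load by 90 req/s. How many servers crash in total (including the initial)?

Round 1 — cache-2 at 170 > 120; queue-2 at 160 > 120. cache-2, queue-2 crash.
  cache-2 sheds 170 req/s to app-a, edge-2, queue-1, search-2: 42 each (2 lost).
    app-a: 20+42 = 62 > 60
    edge-2: 10+42 = 52 ≤ 60
    queue-1: 60+42 = 102 > 100
    search-2: 40+42 = 82 ≤ 130
  queue-2 sheds 160 req/s to cache-1, queue-1: 80 each.
    cache-1: 70+80 = 150 > 110
    queue-1: 102+80 = 182 > 100
Round 2 — app-a, cache-1, queue-1 crash.
  app-a sheds 62 req/s to search-2: 62 each.
    search-2: 82+62 = 144 > 130
  cache-1 sheds 150 req/s to edge-2: 150 each.
    edge-2: 52+150 = 202 > 60
  queue-1 sheds 182 req/s to search-2: 182 each.
    search-2: 144+182 = 326 > 130
Round 3 — edge-2, search-2 crash.
  edge-2 sheds 202 req/s: no online neighbours, lost.
  search-2 sheds 326 req/s: no online neighbours, lost.
No further crashes.

7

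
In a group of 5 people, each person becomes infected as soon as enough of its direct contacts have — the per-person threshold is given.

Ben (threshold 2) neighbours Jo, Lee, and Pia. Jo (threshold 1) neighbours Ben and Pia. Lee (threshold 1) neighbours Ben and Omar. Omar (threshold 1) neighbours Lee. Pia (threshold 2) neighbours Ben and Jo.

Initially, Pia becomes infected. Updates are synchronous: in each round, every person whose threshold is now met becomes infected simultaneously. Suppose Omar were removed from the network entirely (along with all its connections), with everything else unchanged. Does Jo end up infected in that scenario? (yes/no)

yes

With Omar removed:
Round 1 — Pia becomes infected (initial).
Round 2 — checking thresholds:
  Ben: 1 of 3 neighbours < 2, below threshold.
  Jo: 1 of 2 neighbours ≥ 1, becomes infected.
Round 3 — checking thresholds:
  Ben: 2 of 3 neighbours ≥ 2, becomes infected.
Round 4 — checking thresholds:
  Lee: 1 of 1 neighbours ≥ 1, becomes infected.
Round 5 — no new infections; cascade stops.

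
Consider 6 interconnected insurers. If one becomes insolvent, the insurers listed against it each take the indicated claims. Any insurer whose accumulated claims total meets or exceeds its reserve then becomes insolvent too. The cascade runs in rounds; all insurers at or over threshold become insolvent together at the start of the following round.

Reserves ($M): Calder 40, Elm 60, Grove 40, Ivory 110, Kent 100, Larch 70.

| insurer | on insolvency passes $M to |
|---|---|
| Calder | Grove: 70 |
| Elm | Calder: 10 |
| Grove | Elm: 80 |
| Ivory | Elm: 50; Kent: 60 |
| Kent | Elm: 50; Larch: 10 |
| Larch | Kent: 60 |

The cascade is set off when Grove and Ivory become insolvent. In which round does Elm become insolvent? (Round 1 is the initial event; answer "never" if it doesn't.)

Round 1 — Grove, Ivory become insolvent (initial).
  Elm: +80+50 → 130 ≥ 60
  Kent: +60 → 60 < 100
Round 2 — Elm becomes insolvent.
  Calder: +10 → 10 < 40
No further insolvencies.

2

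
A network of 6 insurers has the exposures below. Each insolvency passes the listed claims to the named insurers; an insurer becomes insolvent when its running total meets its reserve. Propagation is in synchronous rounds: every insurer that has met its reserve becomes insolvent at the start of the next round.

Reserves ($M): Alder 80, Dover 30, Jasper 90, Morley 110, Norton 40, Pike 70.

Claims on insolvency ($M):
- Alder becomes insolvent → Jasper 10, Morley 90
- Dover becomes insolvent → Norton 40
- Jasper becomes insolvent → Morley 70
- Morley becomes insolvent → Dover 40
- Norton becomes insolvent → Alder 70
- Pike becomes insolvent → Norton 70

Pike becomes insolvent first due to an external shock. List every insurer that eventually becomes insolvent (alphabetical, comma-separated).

Round 1 — Pike becomes insolvent (initial).
  Norton: +70 → 70 ≥ 40
Round 2 — Norton becomes insolvent.
  Alder: +70 → 70 < 80
No further insolvencies.

Norton, Pike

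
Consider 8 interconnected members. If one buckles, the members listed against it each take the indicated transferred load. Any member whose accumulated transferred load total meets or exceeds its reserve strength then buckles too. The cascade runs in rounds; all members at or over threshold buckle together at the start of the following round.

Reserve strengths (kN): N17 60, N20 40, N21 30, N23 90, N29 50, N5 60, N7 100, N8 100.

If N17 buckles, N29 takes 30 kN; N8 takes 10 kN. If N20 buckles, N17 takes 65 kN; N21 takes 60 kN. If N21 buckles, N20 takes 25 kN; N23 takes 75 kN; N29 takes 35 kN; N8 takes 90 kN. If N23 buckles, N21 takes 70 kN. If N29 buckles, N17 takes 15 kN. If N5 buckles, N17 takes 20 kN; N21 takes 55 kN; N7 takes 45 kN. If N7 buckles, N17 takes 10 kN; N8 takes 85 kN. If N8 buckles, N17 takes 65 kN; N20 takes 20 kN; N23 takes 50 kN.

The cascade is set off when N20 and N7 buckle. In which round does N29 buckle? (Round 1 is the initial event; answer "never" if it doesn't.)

3

Round 1 — N20, N7 buckle (initial).
  N17: +65+10 → 75 ≥ 60
  N21: +60 → 60 ≥ 30
  N8: +85 → 85 < 100
Round 2 — N17, N21 buckle.
  N23: +75 → 75 < 90
  N29: +30+35 → 65 ≥ 50
  N8: +10+90 → 185 ≥ 100
Round 3 — N29, N8 buckle.
  N23: +50 → 125 ≥ 90
Round 4 — N23 buckles.
No further bucklings.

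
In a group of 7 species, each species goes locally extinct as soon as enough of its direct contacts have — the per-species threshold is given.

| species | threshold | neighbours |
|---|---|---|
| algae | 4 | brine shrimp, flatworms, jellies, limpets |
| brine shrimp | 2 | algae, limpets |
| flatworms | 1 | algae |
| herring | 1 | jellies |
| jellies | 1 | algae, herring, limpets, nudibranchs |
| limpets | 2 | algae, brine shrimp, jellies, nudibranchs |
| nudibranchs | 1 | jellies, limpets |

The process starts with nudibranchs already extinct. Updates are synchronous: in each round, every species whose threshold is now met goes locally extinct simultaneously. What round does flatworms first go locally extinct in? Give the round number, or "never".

Round 1 — nudibranchs goes locally extinct (initial).
Round 2 — checking thresholds:
  jellies: 1 of 4 neighbours ≥ 1, goes locally extinct.
  limpets: 1 of 4 neighbours < 2, not yet.
Round 3 — checking thresholds:
  algae: 1 of 4 neighbours < 4, not yet.
  herring: 1 of 1 neighbours ≥ 1, goes locally extinct.
  limpets: 2 of 4 neighbours ≥ 2, goes locally extinct.
Round 4 — no new extinctions; cascade stops.

never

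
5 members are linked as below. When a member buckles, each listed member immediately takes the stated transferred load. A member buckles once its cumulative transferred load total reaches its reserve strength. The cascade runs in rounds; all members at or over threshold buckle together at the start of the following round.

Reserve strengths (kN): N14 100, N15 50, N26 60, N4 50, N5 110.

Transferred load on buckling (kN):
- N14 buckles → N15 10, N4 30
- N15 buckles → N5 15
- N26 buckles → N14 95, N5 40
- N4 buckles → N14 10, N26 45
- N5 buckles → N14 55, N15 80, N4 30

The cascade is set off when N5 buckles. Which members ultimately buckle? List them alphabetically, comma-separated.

N15, N5

Round 1 — N5 buckles (initial).
  N14: +55 → 55 < 100
  N15: +80 → 80 ≥ 50
  N4: +30 → 30 < 50
Round 2 — N15 buckles.
No further bucklings.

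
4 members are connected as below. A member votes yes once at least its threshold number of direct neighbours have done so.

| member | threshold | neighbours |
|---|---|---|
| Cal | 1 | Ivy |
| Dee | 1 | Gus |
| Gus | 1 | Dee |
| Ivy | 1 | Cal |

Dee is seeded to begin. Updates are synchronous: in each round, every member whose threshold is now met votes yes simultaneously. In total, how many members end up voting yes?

Round 1 — Dee votes yes (initial).
Round 2 — checking thresholds:
  Gus: 1 of 1 neighbours ≥ 1, votes yes.
Round 3 — no new yes votes; cascade stops.

2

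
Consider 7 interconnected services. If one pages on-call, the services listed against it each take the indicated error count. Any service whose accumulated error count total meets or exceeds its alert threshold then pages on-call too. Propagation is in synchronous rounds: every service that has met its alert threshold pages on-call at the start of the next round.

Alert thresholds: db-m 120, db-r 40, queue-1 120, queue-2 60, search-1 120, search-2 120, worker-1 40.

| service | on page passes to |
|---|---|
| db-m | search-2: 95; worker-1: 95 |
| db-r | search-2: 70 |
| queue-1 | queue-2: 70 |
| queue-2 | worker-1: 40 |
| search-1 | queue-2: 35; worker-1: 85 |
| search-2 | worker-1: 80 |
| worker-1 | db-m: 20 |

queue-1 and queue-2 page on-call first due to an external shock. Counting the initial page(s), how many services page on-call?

Round 1 — queue-1, queue-2 page on-call (initial).
  worker-1: +40 → 40 ≥ 40
Round 2 — worker-1 pages on-call.
  db-m: +20 → 20 < 120
No further pages.

3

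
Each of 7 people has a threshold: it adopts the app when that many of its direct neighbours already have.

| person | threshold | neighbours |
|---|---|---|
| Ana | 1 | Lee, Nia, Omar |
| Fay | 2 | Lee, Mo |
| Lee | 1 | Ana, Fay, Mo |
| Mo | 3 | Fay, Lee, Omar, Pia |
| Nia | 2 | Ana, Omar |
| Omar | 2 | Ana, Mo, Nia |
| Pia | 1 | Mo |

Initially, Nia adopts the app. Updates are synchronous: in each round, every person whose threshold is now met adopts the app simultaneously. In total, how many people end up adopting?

4

Round 1 — Nia adopts the app (initial).
Round 2 — checking thresholds:
  Ana: 1 of 3 neighbours ≥ 1, adopts the app.
  Omar: 1 of 3 neighbours < 2, holds.
Round 3 — checking thresholds:
  Lee: 1 of 3 neighbours ≥ 1, adopts the app.
  Omar: 2 of 3 neighbours ≥ 2, adopts the app.
Round 4 — no new adoptions; cascade stops.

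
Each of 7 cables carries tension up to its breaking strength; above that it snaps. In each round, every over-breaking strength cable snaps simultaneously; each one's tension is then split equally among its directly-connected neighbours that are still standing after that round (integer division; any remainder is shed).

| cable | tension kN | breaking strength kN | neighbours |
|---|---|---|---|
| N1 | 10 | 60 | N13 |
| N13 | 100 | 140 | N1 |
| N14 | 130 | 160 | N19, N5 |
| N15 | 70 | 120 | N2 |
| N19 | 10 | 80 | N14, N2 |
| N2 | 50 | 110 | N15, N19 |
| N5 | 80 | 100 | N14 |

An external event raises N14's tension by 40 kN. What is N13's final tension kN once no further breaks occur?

100

Round 1 — N14 at 170 > 160. N14 snaps.
  N14 sheds 170 kN to N19, N5: 85 each.
    N19: 10+85 = 95 > 80
    N5: 80+85 = 165 > 100
Round 2 — N19, N5 snap.
  N19 sheds 95 kN to N2: 95 each.
    N2: 50+95 = 145 > 110
  N5 sheds 165 kN: no online neighbours, lost.
Round 3 — N2 snaps.
  N2 sheds 145 kN to N15: 145 each.
    N15: 70+145 = 215 > 120
Round 4 — N15 snaps.
  N15 sheds 215 kN: no online neighbours, lost.
No further breaks.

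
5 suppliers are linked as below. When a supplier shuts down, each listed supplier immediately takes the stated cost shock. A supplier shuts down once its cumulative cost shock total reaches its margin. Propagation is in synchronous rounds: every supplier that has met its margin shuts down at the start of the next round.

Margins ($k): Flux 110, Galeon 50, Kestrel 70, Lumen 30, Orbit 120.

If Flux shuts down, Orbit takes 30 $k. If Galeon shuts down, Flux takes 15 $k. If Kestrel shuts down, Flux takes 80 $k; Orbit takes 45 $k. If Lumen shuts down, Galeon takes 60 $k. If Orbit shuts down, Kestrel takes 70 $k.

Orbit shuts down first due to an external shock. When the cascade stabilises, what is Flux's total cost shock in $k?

80

Round 1 — Orbit shuts down (initial).
  Kestrel: +70 → 70 ≥ 70
Round 2 — Kestrel shuts down.
  Flux: +80 → 80 < 110
No further shutdowns.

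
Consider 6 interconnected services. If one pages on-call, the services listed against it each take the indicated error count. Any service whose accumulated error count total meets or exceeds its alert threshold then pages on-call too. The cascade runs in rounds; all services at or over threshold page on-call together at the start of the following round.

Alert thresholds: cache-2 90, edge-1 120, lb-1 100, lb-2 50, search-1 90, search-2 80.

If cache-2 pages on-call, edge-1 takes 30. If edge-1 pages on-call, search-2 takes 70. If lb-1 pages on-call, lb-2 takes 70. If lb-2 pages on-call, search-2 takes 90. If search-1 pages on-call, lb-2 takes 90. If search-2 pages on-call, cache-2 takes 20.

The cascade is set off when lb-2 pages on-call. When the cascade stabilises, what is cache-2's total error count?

Round 1 — lb-2 pages on-call (initial).
  search-2: +90 → 90 ≥ 80
Round 2 — search-2 pages on-call.
  cache-2: +20 → 20 < 90
No further pages.

20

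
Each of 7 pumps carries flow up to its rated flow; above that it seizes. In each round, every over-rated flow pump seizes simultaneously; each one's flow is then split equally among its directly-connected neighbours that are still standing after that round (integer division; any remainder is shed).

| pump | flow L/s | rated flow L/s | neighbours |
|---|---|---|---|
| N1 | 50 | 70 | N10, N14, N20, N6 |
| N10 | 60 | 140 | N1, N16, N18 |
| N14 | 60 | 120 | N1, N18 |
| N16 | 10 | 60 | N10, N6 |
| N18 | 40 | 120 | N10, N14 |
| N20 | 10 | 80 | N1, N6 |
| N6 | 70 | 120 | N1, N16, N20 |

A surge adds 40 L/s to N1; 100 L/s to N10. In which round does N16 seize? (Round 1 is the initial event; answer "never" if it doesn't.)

Round 1 — N1 at 90 > 70; N10 at 160 > 140. N1, N10 seize.
  N1 sheds 90 L/s to N14, N20, N6: 30 each.
    N14: 60+30 = 90 ≤ 120
    N20: 10+30 = 40 ≤ 80
    N6: 70+30 = 100 ≤ 120
  N10 sheds 160 L/s to N16, N18: 80 each.
    N16: 10+80 = 90 > 60
    N18: 40+80 = 120 ≤ 120
Round 2 — N16 seizes.
  N16 sheds 90 L/s to N6: 90 each.
    N6: 100+90 = 190 > 120
Round 3 — N6 seizes.
  N6 sheds 190 L/s to N20: 190 each.
    N20: 40+190 = 230 > 80
Round 4 — N20 seizes.
  N20 sheds 230 L/s: no online neighbours, lost.
No further seizures.

2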